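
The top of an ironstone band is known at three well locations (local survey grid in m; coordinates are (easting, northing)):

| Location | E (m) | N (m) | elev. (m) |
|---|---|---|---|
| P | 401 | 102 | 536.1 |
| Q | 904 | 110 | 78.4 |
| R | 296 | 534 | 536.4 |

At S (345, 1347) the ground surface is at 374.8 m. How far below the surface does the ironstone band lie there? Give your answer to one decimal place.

Two edge vectors: P→Q = (503, 8, -457.7), P→R = (-105, 432, 0.3).
Normal n = (P→Q) × (P→R) = (197728.8, 47907.6, 218136).
So ∂z/∂E = −n_x/n_z = −0.906447 and ∂z/∂N = −n_y/n_z = −0.219623.
Intercept c from P: 536.1 + 363.49 + 22.40 = 921.99.
At (345, 1347): z_contact = −312.72 − 295.83 + 921.99 = 313.43 m.
Depth below ground = 374.8 − 313.43 = 61.4 m.

61.4 m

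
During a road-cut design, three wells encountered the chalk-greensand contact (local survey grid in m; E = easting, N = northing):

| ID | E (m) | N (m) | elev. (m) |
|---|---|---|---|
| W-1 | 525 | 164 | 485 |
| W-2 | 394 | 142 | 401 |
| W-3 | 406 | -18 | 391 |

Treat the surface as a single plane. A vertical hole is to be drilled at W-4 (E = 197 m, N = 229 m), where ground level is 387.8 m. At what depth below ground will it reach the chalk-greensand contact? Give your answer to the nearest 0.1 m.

Let the plane be z = a·E + b·N + c.
W-2−W-1: −131a − 22b = −84;  W-3−W-1: −119a − 182b = −94.
Solving gives a = 0.62288, b = 0.10922.
Then c = 485 − a·525 − b·164 = 140.08.
At (197, 229): z_contact = 122.71 + 25.01 + 140.08 = 287.79 m.
Depth below ground = 387.8 − 287.79 = 100.0 m.

100.0 m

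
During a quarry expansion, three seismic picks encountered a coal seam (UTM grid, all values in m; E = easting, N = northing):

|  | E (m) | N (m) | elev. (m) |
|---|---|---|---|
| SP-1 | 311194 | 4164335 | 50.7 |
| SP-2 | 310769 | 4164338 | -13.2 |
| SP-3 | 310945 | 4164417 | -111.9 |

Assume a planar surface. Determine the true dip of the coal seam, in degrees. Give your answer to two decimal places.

57.44°

Two edge vectors: SP-1→SP-2 = (-425, 3, -63.9), SP-1→SP-3 = (-249, 82, -162.6).
Normal n = (SP-1→SP-2) × (SP-1→SP-3) = (4752, -53193.9, -34103).
So ∂z/∂E = −n_x/n_z = 0.13934 and ∂z/∂N = −n_y/n_z = −1.55980.
Gradient magnitude |∇z| = √(a² + b²) = √(0.01942 + 2.43298) = 1.56601.
True dip = arctan(1.56601) = 57.44°, dipping toward N (azimuth ≈ 355°).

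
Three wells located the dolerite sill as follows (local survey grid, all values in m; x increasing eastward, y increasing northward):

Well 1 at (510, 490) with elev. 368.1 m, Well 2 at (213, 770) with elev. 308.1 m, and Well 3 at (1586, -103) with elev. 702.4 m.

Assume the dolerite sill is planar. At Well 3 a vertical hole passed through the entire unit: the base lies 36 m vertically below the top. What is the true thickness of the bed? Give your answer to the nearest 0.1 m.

31.7 m

Let the plane be z = a·x + b·y + c.
Well 2−Well 1: −297a + 280b = −60;  Well 3−Well 1: 1076a − 593b = 334.3.
Solving gives a = 0.46360, b = 0.27746.
|∇z| = √(a²+b²) = 0.54029, so dip δ = arctan(0.54029) = 28.38°.
True thickness = vertical thickness × cos δ = 36 × cos 28.38° = 31.7 m.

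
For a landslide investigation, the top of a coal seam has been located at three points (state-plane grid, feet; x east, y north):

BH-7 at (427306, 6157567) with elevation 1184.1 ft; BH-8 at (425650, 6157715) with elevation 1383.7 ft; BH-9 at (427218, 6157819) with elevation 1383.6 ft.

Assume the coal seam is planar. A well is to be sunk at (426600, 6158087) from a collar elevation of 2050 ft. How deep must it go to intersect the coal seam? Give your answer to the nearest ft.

Let the plane be z = a·x + b·y + c.
BH-8−BH-7: −1656a + 148b = 199.6;  BH-9−BH-7: −88a + 252b = 199.5.
Solving gives a = −0.05138218, b = 0.77372368.
Then c = 1184.1 − a·427306 − b·6157567 = −4741115.40.
At (426600, 6158087): z_contact = −21919.6 + 4764657.7 − 4741115.40 = 1622.7 ft.
Depth below ground = 2050 − 1622.7 = 427 ft.

427 ft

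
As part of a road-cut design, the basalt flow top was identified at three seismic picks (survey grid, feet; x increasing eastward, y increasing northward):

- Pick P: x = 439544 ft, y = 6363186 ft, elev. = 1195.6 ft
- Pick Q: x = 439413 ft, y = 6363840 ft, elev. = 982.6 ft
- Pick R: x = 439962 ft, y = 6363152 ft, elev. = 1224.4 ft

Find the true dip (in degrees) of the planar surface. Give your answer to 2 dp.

Two edge vectors: Pick P→Pick Q = (-131, 654, -213), Pick P→Pick R = (418, -34, 28.8).
Normal n = (Pick P→Pick Q) × (Pick P→Pick R) = (11593.2, -85261.2, -268918).
So ∂z/∂x = −n_x/n_z = 0.04311 and ∂z/∂y = −n_y/n_z = −0.31705.
Gradient magnitude |∇z| = √(a² + b²) = √(0.00186 + 0.10052) = 0.31997.
True dip = arctan(0.31997) = 17.74°, dipping toward N (azimuth ≈ 352°).

17.74°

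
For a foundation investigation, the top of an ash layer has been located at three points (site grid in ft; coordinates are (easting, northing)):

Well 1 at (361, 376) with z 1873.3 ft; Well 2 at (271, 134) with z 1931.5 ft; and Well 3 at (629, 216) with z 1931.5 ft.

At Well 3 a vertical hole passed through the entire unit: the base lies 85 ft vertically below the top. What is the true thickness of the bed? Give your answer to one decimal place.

Two edge vectors: Well 1→Well 2 = (-90, -242, 58.2), Well 1→Well 3 = (268, -160, 58.2).
Normal n = (Well 1→Well 2) × (Well 1→Well 3) = (-4772.4, 20835.6, 79256).
So ∂z/∂E = −n_x/n_z = 0.06021 and ∂z/∂N = −n_y/n_z = −0.26289.
|∇z| = √(a²+b²) = 0.26970, so dip δ = arctan(0.26970) = 15.09°.
True thickness = vertical thickness × cos δ = 85 × cos 15.09° = 82.1 ft.

82.1 ft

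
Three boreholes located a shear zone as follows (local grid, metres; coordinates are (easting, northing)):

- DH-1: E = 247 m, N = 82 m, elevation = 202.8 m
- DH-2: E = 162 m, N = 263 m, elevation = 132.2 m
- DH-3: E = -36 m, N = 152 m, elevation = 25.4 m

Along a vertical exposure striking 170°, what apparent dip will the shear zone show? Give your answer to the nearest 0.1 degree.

Two edge vectors: DH-1→DH-2 = (-85, 181, -70.6), DH-1→DH-3 = (-283, 70, -177.4).
Normal n = (DH-1→DH-2) × (DH-1→DH-3) = (-27167.4, 4900.8, 45273).
So ∂z/∂E = −n_x/n_z = 0.60008 and ∂z/∂N = −n_y/n_z = −0.10825.
Unit vector along 170° is (sin 170°, cos 170°) = (0.1736, -0.9848).
Slope in that direction = a·(0.1736) + b·(-0.9848) = 0.21081.
Apparent dip = arctan|0.21081| = 11.9° (true dip is 31.4°, so apparent ≤ true as expected).

11.9°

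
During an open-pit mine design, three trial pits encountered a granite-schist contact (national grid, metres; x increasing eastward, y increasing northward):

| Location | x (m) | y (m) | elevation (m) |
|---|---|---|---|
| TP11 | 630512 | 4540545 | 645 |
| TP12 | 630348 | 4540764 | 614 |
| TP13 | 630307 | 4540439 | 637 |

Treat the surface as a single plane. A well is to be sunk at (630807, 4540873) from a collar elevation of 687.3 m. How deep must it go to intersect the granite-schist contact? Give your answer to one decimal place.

Let the plane be z = a·x + b·y + c.
TP12−TP11: −164a + 219b = −31;  TP13−TP11: −205a − 106b = −8.
Solving gives a = 0.080894041, b = −0.080974325.
Then c = 645 − a·630512 − b·4540545 = 317307.90.
At (630807, 4540873): z_contact = 51028.53 − 367694.13 + 317307.90 = 642.30 m.
Depth below ground = 687.3 − 642.30 = 45.0 m.

45.0 m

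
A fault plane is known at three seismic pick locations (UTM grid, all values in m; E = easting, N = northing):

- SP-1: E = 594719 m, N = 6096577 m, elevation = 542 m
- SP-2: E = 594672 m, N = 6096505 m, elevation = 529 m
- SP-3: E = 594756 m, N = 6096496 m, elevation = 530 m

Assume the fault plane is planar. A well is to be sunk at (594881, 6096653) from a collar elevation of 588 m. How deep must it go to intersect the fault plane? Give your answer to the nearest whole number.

Two edge vectors: SP-1→SP-2 = (-47, -72, -13), SP-1→SP-3 = (37, -81, -12).
Normal n = (SP-1→SP-2) × (SP-1→SP-3) = (-189, -1045, 6471).
So ∂z/∂E = −n_x/n_z = 0.02920723 and ∂z/∂N = −n_y/n_z = 0.16148972.
Intercept c from SP-1: 542 − 17370.10 − 984534.53 = −1001362.63.
At (594881, 6096653): z_contact = 17374.8 + 984546.8 − 1001362.63 = 559.0 m.
Depth below ground = 588 − 559.0 = 29 m.

29 m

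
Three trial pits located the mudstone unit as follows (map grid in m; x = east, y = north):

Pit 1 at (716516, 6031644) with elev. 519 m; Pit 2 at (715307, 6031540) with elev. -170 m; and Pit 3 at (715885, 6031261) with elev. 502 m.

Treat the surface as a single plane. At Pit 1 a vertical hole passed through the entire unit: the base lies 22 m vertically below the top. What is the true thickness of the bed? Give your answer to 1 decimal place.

Two edge vectors: Pit 1→Pit 2 = (-1209, -104, -689), Pit 1→Pit 3 = (-631, -383, -17).
Normal n = (Pit 1→Pit 2) × (Pit 1→Pit 3) = (-262119, 414206, 397423).
So ∂z/∂x = −n_x/n_z = 0.65955 and ∂z/∂y = −n_y/n_z = −1.04223.
|∇z| = √(a²+b²) = 1.23339, so dip δ = arctan(1.23339) = 50.97°.
True thickness = vertical thickness × cos δ = 22 × cos 50.97° = 13.9 m.

13.9 m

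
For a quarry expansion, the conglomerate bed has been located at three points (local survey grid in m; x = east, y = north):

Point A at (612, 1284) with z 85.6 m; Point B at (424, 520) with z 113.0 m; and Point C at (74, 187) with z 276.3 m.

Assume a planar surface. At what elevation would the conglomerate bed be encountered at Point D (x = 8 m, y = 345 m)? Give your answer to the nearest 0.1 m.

329.9 m

Let the plane be z = a·x + b·y + c.
Point B−Point A: −188a − 764b = 27.4;  Point C−Point A: −538a − 1097b = 190.7.
Solving gives a = −0.564645, b = 0.103080.
Then c = 85.6 − a·612 − b·1284 = 298.81.
At (8, 345): z = −4.5 + 35.6 + 298.81 = 329.9 m.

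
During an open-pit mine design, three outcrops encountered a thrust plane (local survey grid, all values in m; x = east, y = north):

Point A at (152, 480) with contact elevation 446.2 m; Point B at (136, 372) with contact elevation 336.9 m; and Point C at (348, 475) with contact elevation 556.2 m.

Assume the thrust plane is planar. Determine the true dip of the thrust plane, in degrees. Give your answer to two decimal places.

47.59°

Two edge vectors: Point A→Point B = (-16, -108, -109.3), Point A→Point C = (196, -5, 110).
Normal n = (Point A→Point B) × (Point A→Point C) = (-12426.5, -19662.8, 21248).
So ∂z/∂x = −n_x/n_z = 0.58483 and ∂z/∂y = −n_y/n_z = 0.92540.
Gradient magnitude |∇z| = √(a² + b²) = √(0.34203 + 0.85636) = 1.09471.
True dip = arctan(1.09471) = 47.59°, dipping toward SSW (azimuth ≈ 212°).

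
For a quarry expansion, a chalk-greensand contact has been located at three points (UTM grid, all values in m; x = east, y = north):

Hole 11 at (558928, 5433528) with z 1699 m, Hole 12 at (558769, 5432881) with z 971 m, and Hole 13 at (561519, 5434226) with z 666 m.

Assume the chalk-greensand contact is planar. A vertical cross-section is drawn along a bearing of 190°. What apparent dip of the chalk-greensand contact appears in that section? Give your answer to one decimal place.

49.2°

Let the plane be z = a·x + b·y + c.
Hole 12−Hole 11: −159a − 647b = −728;  Hole 13−Hole 11: 2591a + 698b = −1033.
Solving gives a = −0.75156, b = 1.30989.
Unit vector along 190° is (sin 190°, cos 190°) = (-0.1736, -0.9848).
Slope in that direction = a·(-0.1736) + b·(-0.9848) = −1.15948.
Apparent dip = arctan|1.15948| = 49.2° (true dip is 56.5°, so apparent ≤ true as expected).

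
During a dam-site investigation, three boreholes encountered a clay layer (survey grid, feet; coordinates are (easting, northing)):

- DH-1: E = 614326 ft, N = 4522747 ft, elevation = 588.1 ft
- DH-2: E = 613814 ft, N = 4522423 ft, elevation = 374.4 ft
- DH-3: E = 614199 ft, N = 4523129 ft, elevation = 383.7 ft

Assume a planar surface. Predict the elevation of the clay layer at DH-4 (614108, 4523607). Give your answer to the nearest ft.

Two edge vectors: DH-1→DH-2 = (-512, -324, -213.7), DH-1→DH-3 = (-127, 382, -204.4).
Normal n = (DH-1→DH-2) × (DH-1→DH-3) = (147859, -77512.9, -236732).
So ∂z/∂E = −n_x/n_z = 0.62458392 and ∂z/∂N = −n_y/n_z = −0.32742891.
Intercept c from DH-1: 588.1 − 383698.14 + 1480878.11 = 1097768.07.
At (614108, 4523607): z = 383562.0 − 1481159.7 + 1097768.07 = 170.4 ft.

170 ft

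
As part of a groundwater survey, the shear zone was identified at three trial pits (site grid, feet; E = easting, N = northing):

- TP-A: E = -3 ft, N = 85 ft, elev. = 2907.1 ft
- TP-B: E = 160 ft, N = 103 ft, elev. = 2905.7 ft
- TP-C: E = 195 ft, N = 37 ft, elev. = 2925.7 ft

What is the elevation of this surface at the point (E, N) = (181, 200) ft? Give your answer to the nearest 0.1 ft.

2878.0 ft

Two edge vectors: TP-A→TP-B = (163, 18, -1.4), TP-A→TP-C = (198, -48, 18.6).
Normal n = (TP-A→TP-B) × (TP-A→TP-C) = (267.6, -3309, -11388).
So ∂z/∂E = −n_x/n_z = 0.02350 and ∂z/∂N = −n_y/n_z = −0.29057.
Intercept c from TP-A: 2907.1 + 0.07 + 24.70 = 2931.87.
At (181, 200): z = 4.3 − 58.1 + 2931.87 = 2878.0 ft.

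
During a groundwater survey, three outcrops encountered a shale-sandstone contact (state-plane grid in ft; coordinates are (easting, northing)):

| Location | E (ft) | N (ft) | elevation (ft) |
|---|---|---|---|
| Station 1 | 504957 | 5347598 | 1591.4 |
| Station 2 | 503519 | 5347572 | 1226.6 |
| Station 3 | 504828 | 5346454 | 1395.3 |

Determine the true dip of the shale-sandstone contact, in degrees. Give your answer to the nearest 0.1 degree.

Two edge vectors: Station 1→Station 2 = (-1438, -26, -364.8), Station 1→Station 3 = (-129, -1144, -196.1).
Normal n = (Station 1→Station 2) × (Station 1→Station 3) = (-412232.6, -234932.6, 1641718).
So ∂z/∂E = −n_x/n_z = 0.25110 and ∂z/∂N = −n_y/n_z = 0.14310.
Gradient magnitude |∇z| = √(a² + b²) = √(0.06305 + 0.02048) = 0.28901.
True dip = arctan(0.28901) = 16.1°, dipping toward WSW (azimuth ≈ 240°).

16.1°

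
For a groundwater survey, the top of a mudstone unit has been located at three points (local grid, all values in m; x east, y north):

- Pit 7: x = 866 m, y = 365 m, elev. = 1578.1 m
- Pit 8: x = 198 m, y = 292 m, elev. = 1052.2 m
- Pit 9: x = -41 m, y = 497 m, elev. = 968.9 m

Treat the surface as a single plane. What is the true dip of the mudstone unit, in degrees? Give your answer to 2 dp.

Two edge vectors: Pit 7→Pit 8 = (-668, -73, -525.9), Pit 7→Pit 9 = (-907, 132, -609.2).
Normal n = (Pit 7→Pit 8) × (Pit 7→Pit 9) = (113890.4, 70045.7, -154387).
So ∂z/∂x = −n_x/n_z = 0.73769 and ∂z/∂y = −n_y/n_z = 0.45370.
Gradient magnitude |∇z| = √(a² + b²) = √(0.54419 + 0.20585) = 0.86605.
True dip = arctan(0.86605) = 40.89°, dipping toward WSW (azimuth ≈ 238°).

40.89°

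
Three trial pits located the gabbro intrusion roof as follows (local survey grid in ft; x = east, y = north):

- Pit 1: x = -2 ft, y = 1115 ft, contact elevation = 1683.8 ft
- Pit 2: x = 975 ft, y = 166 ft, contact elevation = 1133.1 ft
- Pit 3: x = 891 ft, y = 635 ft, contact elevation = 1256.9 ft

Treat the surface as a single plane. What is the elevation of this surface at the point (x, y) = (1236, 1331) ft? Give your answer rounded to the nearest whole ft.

Two edge vectors: Pit 1→Pit 2 = (977, -949, -550.7), Pit 1→Pit 3 = (893, -480, -426.9).
Normal n = (Pit 1→Pit 2) × (Pit 1→Pit 3) = (140792.1, -74693.8, 378497).
So ∂z/∂x = −n_x/n_z = −0.37198 and ∂z/∂y = −n_y/n_z = 0.19734.
Intercept c from Pit 1: 1683.8 − 0.74 − 220.04 = 1463.02.
At (1236, 1331): z = −459.8 + 262.7 + 1463.02 = 1265.9 ft.

1266 ft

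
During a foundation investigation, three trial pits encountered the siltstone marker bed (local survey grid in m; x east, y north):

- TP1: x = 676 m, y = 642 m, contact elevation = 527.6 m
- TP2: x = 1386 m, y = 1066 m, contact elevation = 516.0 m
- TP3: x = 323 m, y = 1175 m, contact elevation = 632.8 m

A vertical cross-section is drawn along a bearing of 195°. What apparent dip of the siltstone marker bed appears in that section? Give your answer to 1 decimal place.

Let the plane be z = a·x + b·y + c.
TP2−TP1: 710a + 424b = −11.6;  TP3−TP1: −353a + 533b = 105.2.
Solving gives a = −0.09617, b = 0.13368.
Unit vector along 195° is (sin 195°, cos 195°) = (-0.2588, -0.9659).
Slope in that direction = a·(-0.2588) + b·(-0.9659) = −0.10424.
Apparent dip = arctan|0.10424| = 6.0° (true dip is 9.4°, so apparent ≤ true as expected).

6.0°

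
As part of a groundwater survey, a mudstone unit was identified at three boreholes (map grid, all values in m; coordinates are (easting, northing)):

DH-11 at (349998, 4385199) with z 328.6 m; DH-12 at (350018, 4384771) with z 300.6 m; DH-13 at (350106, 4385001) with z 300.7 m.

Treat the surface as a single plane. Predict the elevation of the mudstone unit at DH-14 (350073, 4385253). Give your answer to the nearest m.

320 m

Two edge vectors: DH-11→DH-12 = (20, -428, -28), DH-11→DH-13 = (108, -198, -27.9).
Normal n = (DH-11→DH-12) × (DH-11→DH-13) = (6397.2, -2466, 42264).
So ∂z/∂E = −n_x/n_z = −0.15136286 and ∂z/∂N = −n_y/n_z = 0.05834753.
Intercept c from DH-11: 328.6 + 52976.70 − 255865.53 = −202560.23.
At (350073, 4385253): z = −52988.1 + 255868.7 − 202560.23 = 320.4 m.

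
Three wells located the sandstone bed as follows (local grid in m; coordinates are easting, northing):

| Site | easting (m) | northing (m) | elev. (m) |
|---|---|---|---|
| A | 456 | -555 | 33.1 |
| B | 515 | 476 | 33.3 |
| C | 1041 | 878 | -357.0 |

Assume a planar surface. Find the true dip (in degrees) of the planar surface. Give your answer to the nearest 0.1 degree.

Two edge vectors: A→B = (59, 1031, 0.2), A→C = (585, 1433, -390.1).
Normal n = (A→B) × (A→C) = (-402479.7, 23132.9, -518588).
So ∂z/∂easting = −n_x/n_z = −0.77611 and ∂z/∂northing = −n_y/n_z = 0.04461.
Gradient magnitude |∇z| = √(a² + b²) = √(0.60234 + 0.00199) = 0.77739.
True dip = arctan(0.77739) = 37.9°, dipping toward E (azimuth ≈ 093°).

37.9°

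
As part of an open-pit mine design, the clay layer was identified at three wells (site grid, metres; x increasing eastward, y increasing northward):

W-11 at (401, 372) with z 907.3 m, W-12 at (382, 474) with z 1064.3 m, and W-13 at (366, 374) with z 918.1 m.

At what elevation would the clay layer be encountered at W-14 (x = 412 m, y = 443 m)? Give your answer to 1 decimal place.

Let the plane be z = a·x + b·y + c.
W-12−W-11: −19a + 102b = 157;  W-13−W-11: −35a + 2b = 10.8.
Solving gives a = −0.22299, b = 1.49768.
Then c = 907.3 − a·401 − b·372 = 439.58.
At (412, 443): z = −91.9 + 663.5 + 439.58 = 1011.2 m.

1011.2 m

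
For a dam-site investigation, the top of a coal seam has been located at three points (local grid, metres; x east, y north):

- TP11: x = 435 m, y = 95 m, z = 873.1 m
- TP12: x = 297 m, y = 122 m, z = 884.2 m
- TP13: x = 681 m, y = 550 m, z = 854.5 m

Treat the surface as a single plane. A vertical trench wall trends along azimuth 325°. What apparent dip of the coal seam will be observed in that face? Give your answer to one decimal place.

2.7°

Two edge vectors: TP11→TP12 = (-138, 27, 11.1), TP11→TP13 = (246, 455, -18.6).
Normal n = (TP11→TP12) × (TP11→TP13) = (-5552.7, 163.8, -69432).
So ∂z/∂x = −n_x/n_z = −0.07997 and ∂z/∂y = −n_y/n_z = 0.00236.
Unit vector along 325° is (sin 325°, cos 325°) = (-0.5736, 0.8192).
Slope in that direction = a·(-0.5736) + b·(0.8192) = 0.04780.
Apparent dip = arctan|0.04780| = 2.7° (true dip is 4.6°, so apparent ≤ true as expected).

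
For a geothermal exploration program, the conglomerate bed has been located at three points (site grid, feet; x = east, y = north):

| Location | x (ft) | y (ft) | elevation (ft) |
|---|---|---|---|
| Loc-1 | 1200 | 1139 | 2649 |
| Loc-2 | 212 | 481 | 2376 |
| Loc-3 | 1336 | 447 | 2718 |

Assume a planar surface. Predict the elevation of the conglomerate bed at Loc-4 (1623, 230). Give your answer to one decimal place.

Two edge vectors: Loc-1→Loc-2 = (-988, -658, -273), Loc-1→Loc-3 = (136, -692, 69).
Normal n = (Loc-1→Loc-2) × (Loc-1→Loc-3) = (-234318, 31044, 773184).
So ∂z/∂x = −n_x/n_z = 0.303056 and ∂z/∂y = −n_y/n_z = −0.040151.
Intercept c from Loc-1: 2649 − 363.67 + 45.73 = 2331.06.
At (1623, 230): z = 491.9 − 9.2 + 2331.06 = 2813.7 ft.

2813.7 ft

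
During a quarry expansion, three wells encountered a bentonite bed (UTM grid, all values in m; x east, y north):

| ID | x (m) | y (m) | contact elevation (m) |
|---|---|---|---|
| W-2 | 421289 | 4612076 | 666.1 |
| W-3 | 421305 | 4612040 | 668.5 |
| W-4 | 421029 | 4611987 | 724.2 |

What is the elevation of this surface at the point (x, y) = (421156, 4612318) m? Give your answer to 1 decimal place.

654.4 m

Two edge vectors: W-2→W-3 = (16, -36, 2.4), W-2→W-4 = (-260, -89, 58.1).
Normal n = (W-2→W-3) × (W-2→W-4) = (-1878, -1553.6, -10784).
So ∂z/∂x = −n_x/n_z = −0.174146884 and ∂z/∂y = −n_y/n_z = −0.144065282.
Intercept c from W-2: 666.1 + 73366.17 + 664440.03 = 738472.30.
At (421156, 4612318): z = −73343.0 − 664474.9 + 738472.30 = 654.4 m.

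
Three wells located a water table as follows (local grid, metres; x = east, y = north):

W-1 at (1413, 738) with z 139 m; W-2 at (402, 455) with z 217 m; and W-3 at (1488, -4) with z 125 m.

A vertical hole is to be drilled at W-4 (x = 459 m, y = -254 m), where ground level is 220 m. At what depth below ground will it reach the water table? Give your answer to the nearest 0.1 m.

Two edge vectors: W-1→W-2 = (-1011, -283, 78), W-1→W-3 = (75, -742, -14).
Normal n = (W-1→W-2) × (W-1→W-3) = (61838, -8304, 771387).
So ∂z/∂x = −n_x/n_z = −0.080165 and ∂z/∂y = −n_y/n_z = 0.010765.
Intercept c from W-1: 139 + 113.27 − 7.94 = 244.33.
At (459, -254): z_contact = −36.80 − 2.73 + 244.33 = 204.80 m.
Depth below ground = 220 − 204.80 = 15.2 m.

15.2 m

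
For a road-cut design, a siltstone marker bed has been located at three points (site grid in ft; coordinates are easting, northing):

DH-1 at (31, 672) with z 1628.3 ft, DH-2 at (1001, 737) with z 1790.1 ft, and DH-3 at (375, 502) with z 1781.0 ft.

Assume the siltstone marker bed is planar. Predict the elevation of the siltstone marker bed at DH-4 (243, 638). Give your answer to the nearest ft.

Two edge vectors: DH-1→DH-2 = (970, 65, 161.8), DH-1→DH-3 = (344, -170, 152.7).
Normal n = (DH-1→DH-2) × (DH-1→DH-3) = (37431.5, -92459.8, -187260).
So ∂z/∂easting = −n_x/n_z = 0.19989 and ∂z/∂northing = −n_y/n_z = −0.49375.
Intercept c from DH-1: 1628.3 − 6.20 + 331.80 = 1953.90.
At (243, 638): z = 48.6 − 315.0 + 1953.90 = 1687.5 ft.

1687 ft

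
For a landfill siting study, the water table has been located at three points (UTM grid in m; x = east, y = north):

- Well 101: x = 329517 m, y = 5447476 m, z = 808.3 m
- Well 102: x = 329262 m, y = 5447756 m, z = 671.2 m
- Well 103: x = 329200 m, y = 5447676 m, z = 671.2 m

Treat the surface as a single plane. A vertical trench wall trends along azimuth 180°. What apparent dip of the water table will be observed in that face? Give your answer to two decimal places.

Let the plane be z = a·x + b·y + c.
Well 102−Well 101: −255a + 280b = −137.1;  Well 103−Well 101: −317a + 200b = −137.1.
Solving gives a = 0.29047, b = −0.22511.
Unit vector along 180° is (sin 180°, cos 180°) = (0.0000, -1.0000).
Slope in that direction = a·(0.0000) + b·(-1.0000) = 0.22511.
Apparent dip = arctan|0.22511| = 12.69° (true dip is 20.2°, so apparent ≤ true as expected).

12.69°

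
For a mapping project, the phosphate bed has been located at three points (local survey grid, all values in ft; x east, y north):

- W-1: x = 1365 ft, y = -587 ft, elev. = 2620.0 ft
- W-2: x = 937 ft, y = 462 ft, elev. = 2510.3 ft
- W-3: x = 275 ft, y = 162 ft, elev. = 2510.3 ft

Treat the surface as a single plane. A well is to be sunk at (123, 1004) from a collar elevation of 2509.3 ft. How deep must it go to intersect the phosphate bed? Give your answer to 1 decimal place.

79.4 ft

Two edge vectors: W-1→W-2 = (-428, 1049, -109.7), W-1→W-3 = (-1090, 749, -109.7).
Normal n = (W-1→W-2) × (W-1→W-3) = (-32910, 72621.4, 822838).
So ∂z/∂x = −n_x/n_z = 0.039996 and ∂z/∂y = −n_y/n_z = −0.088257.
Intercept c from W-1: 2620 − 54.59 − 51.81 = 2513.60.
At (123, 1004): z_contact = 4.92 − 88.61 + 2513.60 = 2429.91 ft.
Depth below ground = 2509.3 − 2429.91 = 79.4 ft.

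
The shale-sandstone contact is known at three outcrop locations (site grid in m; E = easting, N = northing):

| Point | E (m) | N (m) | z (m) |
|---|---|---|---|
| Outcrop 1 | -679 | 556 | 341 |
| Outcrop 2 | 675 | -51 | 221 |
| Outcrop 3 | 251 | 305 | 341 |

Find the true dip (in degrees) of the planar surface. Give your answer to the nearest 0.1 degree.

27.2°

Two edge vectors: Outcrop 1→Outcrop 2 = (1354, -607, -120), Outcrop 1→Outcrop 3 = (930, -251, 0).
Normal n = (Outcrop 1→Outcrop 2) × (Outcrop 1→Outcrop 3) = (-30120, -111600, 224656).
So ∂z/∂E = −n_x/n_z = 0.13407 and ∂z/∂N = −n_y/n_z = 0.49676.
Gradient magnitude |∇z| = √(a² + b²) = √(0.01798 + 0.24677) = 0.51453.
True dip = arctan(0.51453) = 27.2°, dipping toward SSW (azimuth ≈ 195°).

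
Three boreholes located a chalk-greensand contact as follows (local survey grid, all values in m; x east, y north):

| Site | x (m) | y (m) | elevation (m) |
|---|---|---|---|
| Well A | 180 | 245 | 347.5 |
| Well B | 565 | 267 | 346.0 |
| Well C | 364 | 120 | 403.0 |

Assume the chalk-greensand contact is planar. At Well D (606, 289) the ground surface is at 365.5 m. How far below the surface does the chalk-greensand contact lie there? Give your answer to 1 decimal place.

Let the plane be z = a·x + b·y + c.
Well B−Well A: 385a + 22b = −1.5;  Well C−Well A: 184a − 125b = 55.5.
Solving gives a = 0.01981, b = −0.41484.
Then c = 347.5 − a·180 − b·245 = 445.57.
At (606, 289): z_contact = 12.00 − 119.89 + 445.57 = 337.69 m.
Depth below ground = 365.5 − 337.69 = 27.8 m.

27.8 m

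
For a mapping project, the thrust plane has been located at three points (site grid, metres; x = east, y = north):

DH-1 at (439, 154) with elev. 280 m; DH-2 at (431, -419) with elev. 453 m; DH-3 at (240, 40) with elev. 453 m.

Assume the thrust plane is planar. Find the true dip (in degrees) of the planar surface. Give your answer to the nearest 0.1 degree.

Let the plane be z = a·x + b·y + c.
DH-2−DH-1: −8a − 573b = 173;  DH-3−DH-1: −199a − 114b = 173.
Solving gives a = −0.70200, b = −0.29212.
Gradient magnitude |∇z| = √(a² + b²) = √(0.49281 + 0.08533) = 0.76036.
True dip = arctan(0.76036) = 37.2°, dipping toward ENE (azimuth ≈ 067°).

37.2°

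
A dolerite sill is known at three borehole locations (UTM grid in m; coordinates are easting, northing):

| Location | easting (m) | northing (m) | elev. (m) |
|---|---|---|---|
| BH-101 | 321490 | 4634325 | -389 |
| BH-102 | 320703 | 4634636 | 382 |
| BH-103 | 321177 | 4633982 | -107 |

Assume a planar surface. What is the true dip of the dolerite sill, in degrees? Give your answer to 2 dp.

Let the plane be z = a·easting + b·northing + c.
BH-102−BH-101: −787a + 311b = 771;  BH-103−BH-101: −313a − 343b = 282.
Solving gives a = −0.95881, b = 0.05279.
Gradient magnitude |∇z| = √(a² + b²) = √(0.91931 + 0.00279) = 0.96026.
True dip = arctan(0.96026) = 43.84°, dipping toward E (azimuth ≈ 093°).

43.84°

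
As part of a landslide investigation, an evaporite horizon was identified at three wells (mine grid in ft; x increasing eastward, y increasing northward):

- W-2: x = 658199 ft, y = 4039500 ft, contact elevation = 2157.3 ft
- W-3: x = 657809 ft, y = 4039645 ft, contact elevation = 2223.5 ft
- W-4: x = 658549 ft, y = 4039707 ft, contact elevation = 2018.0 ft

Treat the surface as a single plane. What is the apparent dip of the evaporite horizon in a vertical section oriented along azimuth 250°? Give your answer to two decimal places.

17.92°

Two edge vectors: W-2→W-3 = (-390, 145, 66.2), W-2→W-4 = (350, 207, -139.3).
Normal n = (W-2→W-3) × (W-2→W-4) = (-33901.9, -31157, -131480).
So ∂z/∂x = −n_x/n_z = −0.25785 and ∂z/∂y = −n_y/n_z = −0.23697.
Unit vector along 250° is (sin 250°, cos 250°) = (-0.9397, -0.3420).
Slope in that direction = a·(-0.9397) + b·(-0.3420) = 0.32335.
Apparent dip = arctan|0.32335| = 17.92° (true dip is 19.3°, so apparent ≤ true as expected).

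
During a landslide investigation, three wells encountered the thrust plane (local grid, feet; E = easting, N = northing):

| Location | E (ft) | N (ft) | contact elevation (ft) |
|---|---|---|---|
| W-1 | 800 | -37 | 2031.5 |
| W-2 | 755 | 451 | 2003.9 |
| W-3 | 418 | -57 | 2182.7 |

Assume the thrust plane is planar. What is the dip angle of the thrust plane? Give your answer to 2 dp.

Two edge vectors: W-1→W-2 = (-45, 488, -27.6), W-1→W-3 = (-382, -20, 151.2).
Normal n = (W-1→W-2) × (W-1→W-3) = (73233.6, 17347.2, 187316).
So ∂z/∂E = −n_x/n_z = −0.39096 and ∂z/∂N = −n_y/n_z = −0.09261.
Gradient magnitude |∇z| = √(a² + b²) = √(0.15285 + 0.00858) = 0.40178.
True dip = arctan(0.40178) = 21.89°, dipping toward ENE (azimuth ≈ 077°).

21.89°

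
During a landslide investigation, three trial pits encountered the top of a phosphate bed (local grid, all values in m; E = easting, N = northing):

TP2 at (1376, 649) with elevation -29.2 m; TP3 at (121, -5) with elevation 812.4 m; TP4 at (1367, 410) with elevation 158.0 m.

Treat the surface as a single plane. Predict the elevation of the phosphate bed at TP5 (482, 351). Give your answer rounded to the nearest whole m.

441 m

Let the plane be z = a·E + b·N + c.
TP3−TP2: −1255a − 654b = 841.6;  TP4−TP2: −9a − 239b = 187.2.
Solving gives a = −0.26768, b = −0.77318.
Then c = -29.2 − a·1376 − b·649 = 840.92.
At (482, 351): z = −129.0 − 271.4 + 840.92 = 440.5 m.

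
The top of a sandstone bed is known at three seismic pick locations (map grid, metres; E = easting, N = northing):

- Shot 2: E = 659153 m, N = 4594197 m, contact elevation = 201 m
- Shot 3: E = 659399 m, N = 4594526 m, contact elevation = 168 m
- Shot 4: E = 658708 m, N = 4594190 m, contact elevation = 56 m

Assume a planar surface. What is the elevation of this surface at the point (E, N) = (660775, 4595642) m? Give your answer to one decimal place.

Let the plane be z = a·E + b·N + c.
Shot 3−Shot 2: 246a + 329b = −33;  Shot 4−Shot 2: −445a − 7b = −145.
Solving gives a = 0.331317432, b = −0.348036742.
Then c = 201 − a·659153 − b·4594197 = 1380761.48.
At (660775, 4595642): z = 218926.3 − 1599452.3 + 1380761.48 = 235.5 m.

235.5 m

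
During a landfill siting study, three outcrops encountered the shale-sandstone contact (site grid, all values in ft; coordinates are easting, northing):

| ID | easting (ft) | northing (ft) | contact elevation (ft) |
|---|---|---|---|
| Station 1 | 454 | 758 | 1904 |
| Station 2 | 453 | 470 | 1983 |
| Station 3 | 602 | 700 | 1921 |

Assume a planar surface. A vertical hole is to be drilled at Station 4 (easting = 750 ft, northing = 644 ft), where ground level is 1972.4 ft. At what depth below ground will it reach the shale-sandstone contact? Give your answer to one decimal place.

Two edge vectors: Station 1→Station 2 = (-1, -288, 79), Station 1→Station 3 = (148, -58, 17).
Normal n = (Station 1→Station 2) × (Station 1→Station 3) = (-314, 11709, 42682).
So ∂z/∂easting = −n_x/n_z = 0.00736 and ∂z/∂northing = −n_y/n_z = −0.27433.
Intercept c from Station 1: 1904 − 3.34 + 207.94 = 2108.60.
At (750, 644): z_contact = 5.52 − 176.67 + 2108.60 = 1937.45 ft.
Depth below ground = 1972.4 − 1937.45 = 34.9 ft.

34.9 ft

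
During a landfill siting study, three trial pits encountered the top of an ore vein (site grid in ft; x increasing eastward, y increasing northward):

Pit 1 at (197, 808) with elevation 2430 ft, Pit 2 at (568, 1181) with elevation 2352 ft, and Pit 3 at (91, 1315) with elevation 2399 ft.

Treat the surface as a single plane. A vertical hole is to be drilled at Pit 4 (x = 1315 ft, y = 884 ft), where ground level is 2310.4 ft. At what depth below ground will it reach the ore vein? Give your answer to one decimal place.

Let the plane be z = a·x + b·y + c.
Pit 2−Pit 1: 371a + 373b = −78;  Pit 3−Pit 1: −106a + 507b = −31.
Solving gives a = −0.122929, b = −0.086845.
Then c = 2430 − a·197 − b·808 = 2524.39.
At (1315, 884): z_contact = −161.65 − 76.77 + 2524.39 = 2285.96 ft.
Depth below ground = 2310.4 − 2285.96 = 24.4 ft.

24.4 ft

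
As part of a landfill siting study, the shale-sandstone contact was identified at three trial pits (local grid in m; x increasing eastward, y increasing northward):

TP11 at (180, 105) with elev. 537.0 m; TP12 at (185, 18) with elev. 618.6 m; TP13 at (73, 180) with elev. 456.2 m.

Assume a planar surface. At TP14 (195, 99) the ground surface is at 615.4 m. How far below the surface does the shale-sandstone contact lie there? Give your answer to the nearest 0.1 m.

71.3 m

Two edge vectors: TP11→TP12 = (5, -87, 81.6), TP11→TP13 = (-107, 75, -80.8).
Normal n = (TP11→TP12) × (TP11→TP13) = (909.6, -8327.2, -8934).
So ∂z/∂x = −n_x/n_z = 0.10181 and ∂z/∂y = −n_y/n_z = −0.93208.
Intercept c from TP11: 537 − 18.33 + 97.87 = 616.54.
At (195, 99): z_contact = 19.85 − 92.28 + 616.54 = 544.12 m.
Depth below ground = 615.4 − 544.12 = 71.3 m.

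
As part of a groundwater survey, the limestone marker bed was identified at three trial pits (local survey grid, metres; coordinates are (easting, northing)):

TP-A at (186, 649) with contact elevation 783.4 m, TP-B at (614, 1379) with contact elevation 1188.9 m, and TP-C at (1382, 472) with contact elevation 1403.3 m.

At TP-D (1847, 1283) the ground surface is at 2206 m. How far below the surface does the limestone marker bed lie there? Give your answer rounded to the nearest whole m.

Let the plane be z = a·E + b·N + c.
TP-B−TP-A: 428a + 730b = 405.5;  TP-C−TP-A: 1196a − 177b = 619.9.
Solving gives a = 0.55257, b = 0.23151.
Then c = 783.4 − a·186 − b·649 = 530.37.
At (1847, 1283): z_contact = 1020.6 + 297.0 + 530.37 = 1848.0 m.
Depth below ground = 2206 − 1848.0 = 358 m.

358 m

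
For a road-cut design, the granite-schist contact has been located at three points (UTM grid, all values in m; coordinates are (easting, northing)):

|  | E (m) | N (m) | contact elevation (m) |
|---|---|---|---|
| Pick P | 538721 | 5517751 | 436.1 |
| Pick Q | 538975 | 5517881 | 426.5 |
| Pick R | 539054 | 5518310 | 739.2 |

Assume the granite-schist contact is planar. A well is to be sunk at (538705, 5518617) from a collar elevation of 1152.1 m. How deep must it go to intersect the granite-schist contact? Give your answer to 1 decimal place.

Two edge vectors: Pick P→Pick Q = (254, 130, -9.6), Pick P→Pick R = (333, 559, 303.1).
Normal n = (Pick P→Pick Q) × (Pick P→Pick R) = (44769.4, -80184.2, 98696).
So ∂z/∂E = −n_x/n_z = −0.453609062 and ∂z/∂N = −n_y/n_z = 0.812436168.
Intercept c from Pick P: 436.1 + 244368.73 − 4482820.48 = −4238015.65.
At (538705, 5518617): z_contact = −244361.47 + 4483524.05 − 4238015.65 = 1146.93 m.
Depth below ground = 1152.1 − 1146.93 = 5.2 m.

5.2 m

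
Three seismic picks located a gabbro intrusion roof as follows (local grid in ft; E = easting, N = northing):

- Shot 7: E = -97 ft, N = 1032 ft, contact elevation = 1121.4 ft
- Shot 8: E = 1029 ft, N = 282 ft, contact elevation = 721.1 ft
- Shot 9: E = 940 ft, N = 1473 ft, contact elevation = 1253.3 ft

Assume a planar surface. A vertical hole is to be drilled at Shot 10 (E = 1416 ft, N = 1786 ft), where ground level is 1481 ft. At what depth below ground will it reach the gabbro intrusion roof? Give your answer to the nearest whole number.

118 ft

Let the plane be z = a·E + b·N + c.
Shot 8−Shot 7: 1126a − 750b = −400.3;  Shot 9−Shot 7: 1037a + 441b = 131.9.
Solving gives a = −0.06090, b = 0.44230.
Then c = 1121.4 − a·-97 − b·1032 = 659.04.
At (1416, 1786): z_contact = −86.2 + 789.9 + 659.04 = 1362.8 ft.
Depth below ground = 1481 − 1362.8 = 118 ft.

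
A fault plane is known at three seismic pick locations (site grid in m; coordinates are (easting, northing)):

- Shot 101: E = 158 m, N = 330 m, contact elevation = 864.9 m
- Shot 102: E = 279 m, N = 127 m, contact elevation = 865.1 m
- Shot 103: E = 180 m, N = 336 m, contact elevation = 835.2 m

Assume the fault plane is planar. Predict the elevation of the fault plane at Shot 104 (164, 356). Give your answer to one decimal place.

839.9 m

Two edge vectors: Shot 101→Shot 102 = (121, -203, 0.2), Shot 101→Shot 103 = (22, 6, -29.7).
Normal n = (Shot 101→Shot 102) × (Shot 101→Shot 103) = (6027.9, 3598.1, 5192).
So ∂z/∂E = −n_x/n_z = −1.16100 and ∂z/∂N = −n_y/n_z = −0.69301.
Intercept c from Shot 101: 864.9 + 183.44 + 228.69 = 1277.03.
At (164, 356): z = −190.4 − 246.7 + 1277.03 = 839.9 m.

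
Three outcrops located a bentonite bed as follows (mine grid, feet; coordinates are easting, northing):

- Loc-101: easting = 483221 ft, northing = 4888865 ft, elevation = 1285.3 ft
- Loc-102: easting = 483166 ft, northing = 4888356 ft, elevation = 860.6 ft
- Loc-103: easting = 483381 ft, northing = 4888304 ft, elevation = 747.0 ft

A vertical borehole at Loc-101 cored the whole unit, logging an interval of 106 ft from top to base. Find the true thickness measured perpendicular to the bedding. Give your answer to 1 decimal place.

Two edge vectors: Loc-101→Loc-102 = (-55, -509, -424.7), Loc-101→Loc-103 = (160, -561, -538.3).
Normal n = (Loc-101→Loc-102) × (Loc-101→Loc-103) = (35738, -97558.5, 112295).
So ∂z/∂easting = −n_x/n_z = −0.31825 and ∂z/∂northing = −n_y/n_z = 0.86877.
|∇z| = √(a²+b²) = 0.92523, so dip δ = arctan(0.92523) = 42.78°.
True thickness = vertical thickness × cos δ = 106 × cos 42.78° = 77.8 ft.

77.8 ft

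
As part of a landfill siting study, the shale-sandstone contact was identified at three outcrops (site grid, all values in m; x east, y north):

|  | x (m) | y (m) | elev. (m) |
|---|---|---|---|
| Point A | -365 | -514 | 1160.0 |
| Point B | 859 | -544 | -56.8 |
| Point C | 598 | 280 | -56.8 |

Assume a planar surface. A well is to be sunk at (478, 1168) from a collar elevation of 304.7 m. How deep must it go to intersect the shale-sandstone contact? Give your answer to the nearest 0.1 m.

523.1 m

Let the plane be z = a·x + b·y + c.
Point B−Point A: 1224a − 30b = −1216.8;  Point C−Point A: 963a + 794b = −1216.8.
Solving gives a = −1.001896, b = −0.317348.
Then c = 1160 − a·-365 − b·-514 = 631.19.
At (478, 1168): z_contact = −478.91 − 370.66 + 631.19 = -218.38 m.
Depth below ground = 304.7 − (-218.38) = 523.1 m.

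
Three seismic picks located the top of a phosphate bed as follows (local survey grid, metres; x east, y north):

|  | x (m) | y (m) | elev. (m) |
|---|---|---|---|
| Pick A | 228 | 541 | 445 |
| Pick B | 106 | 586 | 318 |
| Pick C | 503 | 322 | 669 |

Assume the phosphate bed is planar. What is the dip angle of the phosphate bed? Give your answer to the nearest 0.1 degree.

53.4°

Let the plane be z = a·x + b·y + c.
Pick B−Pick A: −122a + 45b = −127;  Pick C−Pick A: 275a − 219b = 224.
Solving gives a = 1.23635, b = 0.52967.
Gradient magnitude |∇z| = √(a² + b²) = √(1.52857 + 0.28055) = 1.34503.
True dip = arctan(1.34503) = 53.4°, dipping toward WSW (azimuth ≈ 247°).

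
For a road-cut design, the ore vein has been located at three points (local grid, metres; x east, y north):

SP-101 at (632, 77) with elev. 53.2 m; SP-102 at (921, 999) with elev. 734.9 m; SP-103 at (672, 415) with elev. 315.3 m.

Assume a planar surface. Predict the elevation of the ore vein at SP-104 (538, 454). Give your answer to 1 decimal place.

Let the plane be z = a·x + b·y + c.
SP-102−SP-101: 289a + 922b = 681.7;  SP-103−SP-101: 40a + 338b = 262.1.
Solving gives a = −0.18489, b = 0.79732.
Then c = 53.2 − a·632 − b·77 = 108.66.
At (538, 454): z = −99.5 + 362.0 + 108.66 = 371.2 m.

371.2 m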